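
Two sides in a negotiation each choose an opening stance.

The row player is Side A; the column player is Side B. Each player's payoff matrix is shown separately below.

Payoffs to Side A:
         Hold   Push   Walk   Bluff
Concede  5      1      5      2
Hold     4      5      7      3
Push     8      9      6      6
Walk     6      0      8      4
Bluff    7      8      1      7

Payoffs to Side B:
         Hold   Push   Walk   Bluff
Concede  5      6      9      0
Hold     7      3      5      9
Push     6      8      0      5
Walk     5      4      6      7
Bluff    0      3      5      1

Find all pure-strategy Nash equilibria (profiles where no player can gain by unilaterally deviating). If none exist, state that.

Pure NE: (Push, Push)

For each player, find the best response to each opponent profile; mutual best responses are the pure NE.
Side A against Hold: payoffs 5, 4, 8, 6, 7 → best response Push.
Side A against Push: payoffs 1, 5, 9, 0, 8 → best response Push.
Side A against Walk: payoffs 5, 7, 6, 8, 1 → best response Walk.
Side A against Bluff: payoffs 2, 3, 6, 4, 7 → best response Bluff.
Side B against Concede: payoffs 5, 6, 9, 0 → best response Walk.
Side B against Hold: payoffs 7, 3, 5, 9 → best response Bluff.
Side B against Push: payoffs 6, 8, 0, 5 → best response Push.
Side B against Walk: payoffs 5, 4, 6, 7 → best response Bluff.
Side B against Bluff: payoffs 0, 3, 5, 1 → best response Walk.
Mutual best responses: (Push, Push).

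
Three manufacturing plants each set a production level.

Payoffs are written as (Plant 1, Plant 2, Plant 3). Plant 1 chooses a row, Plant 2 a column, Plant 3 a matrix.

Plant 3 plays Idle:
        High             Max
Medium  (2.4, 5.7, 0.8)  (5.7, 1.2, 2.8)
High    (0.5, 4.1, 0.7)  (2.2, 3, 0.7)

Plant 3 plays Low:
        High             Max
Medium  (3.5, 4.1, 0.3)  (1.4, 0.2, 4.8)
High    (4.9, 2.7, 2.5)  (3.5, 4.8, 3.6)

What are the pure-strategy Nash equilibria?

(Medium, High, Idle): Plant 1 gets 2.4, best alternative 0.5; Plant 2 gets 5.7, best alternative 1.2; Plant 3 gets 0.8, best alternative 0.3. No profitable deviation — NE.
(Medium, High, Low): Plant 1 can switch to High (3.5 → 4.9). Not NE.
(Medium, Max, Idle): Plant 2 can switch to High (1.2 → 5.7). Not NE.
(Medium, Max, Low): Plant 1 can switch to High (1.4 → 3.5). Not NE.
(High, High, Idle): Plant 1 can switch to Medium (0.5 → 2.4). Not NE.
(High, High, Low): Plant 2 can switch to Max (2.7 → 4.8). Not NE.
(High, Max, Idle): Plant 1 can switch to Medium (2.2 → 5.7). Not NE.
(High, Max, Low): Plant 1 gets 3.5, best alternative 1.4; Plant 2 gets 4.8, best alternative 2.7; Plant 3 gets 3.6, best alternative 0.7. No profitable deviation — NE.

The pure Nash equilibria are (Medium, High, Idle); (High, Max, Low).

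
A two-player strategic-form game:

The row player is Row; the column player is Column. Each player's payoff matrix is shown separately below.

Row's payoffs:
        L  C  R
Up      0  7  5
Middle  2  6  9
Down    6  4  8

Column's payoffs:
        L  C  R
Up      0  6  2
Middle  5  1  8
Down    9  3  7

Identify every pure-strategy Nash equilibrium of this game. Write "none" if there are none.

Row against L: payoffs 0, 2, 6 → best response Down.
Row against C: payoffs 7, 6, 4 → best response Up.
Row against R: payoffs 5, 9, 8 → best response Middle.
Column against Up: payoffs 0, 6, 2 → best response C.
Column against Middle: payoffs 5, 1, 8 → best response R.
Column against Down: payoffs 9, 3, 7 → best response L.
Mutual best responses: (Up, C); (Middle, R); (Down, L).

(Up, C) and (Middle, R) and (Down, L)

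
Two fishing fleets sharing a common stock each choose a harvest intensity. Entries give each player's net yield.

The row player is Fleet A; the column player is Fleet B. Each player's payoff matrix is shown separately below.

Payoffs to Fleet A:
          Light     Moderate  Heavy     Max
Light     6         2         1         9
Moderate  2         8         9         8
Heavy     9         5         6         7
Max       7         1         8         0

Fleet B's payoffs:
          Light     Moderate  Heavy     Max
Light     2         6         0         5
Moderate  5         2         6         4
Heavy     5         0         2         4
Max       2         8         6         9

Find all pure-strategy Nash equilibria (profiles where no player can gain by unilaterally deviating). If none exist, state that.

Fleet A against Light: payoffs 6, 2, 9, 7 → best response Heavy.
Fleet A against Moderate: payoffs 2, 8, 5, 1 → best response Moderate.
Fleet A against Heavy: payoffs 1, 9, 6, 8 → best response Moderate.
Fleet A against Max: payoffs 9, 8, 7, 0 → best response Light.
Fleet B against Light: payoffs 2, 6, 0, 5 → best response Moderate.
Fleet B against Moderate: payoffs 5, 2, 6, 4 → best response Heavy.
Fleet B against Heavy: payoffs 5, 0, 2, 4 → best response Light.
Fleet B against Max: payoffs 2, 8, 6, 9 → best response Max.
Mutual best responses: (Moderate, Heavy); (Heavy, Light).

Pure-strategy Nash equilibria: (Moderate, Heavy), (Heavy, Light)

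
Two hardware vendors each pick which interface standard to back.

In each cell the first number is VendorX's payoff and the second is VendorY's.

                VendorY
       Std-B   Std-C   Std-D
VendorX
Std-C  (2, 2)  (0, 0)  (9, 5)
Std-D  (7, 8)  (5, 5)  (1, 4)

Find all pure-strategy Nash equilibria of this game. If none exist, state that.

(Std-C, Std-B): VendorX can switch to Std-D (2 → 7). Not NE.
(Std-C, Std-C): VendorX can switch to Std-D (0 → 5). Not NE.
(Std-C, Std-D): VendorX gets 9, best alternative 1; VendorY gets 5, best alternative 2. No profitable deviation — NE.
(Std-D, Std-B): VendorX gets 7, best alternative 2; VendorY gets 8, best alternative 5. No profitable deviation — NE.
(Std-D, Std-C): VendorY can switch to Std-B (5 → 8). Not NE.
(Std-D, Std-D): VendorX can switch to Std-C (1 → 9). Not NE.

(Std-C, Std-D); (Std-D, Std-B)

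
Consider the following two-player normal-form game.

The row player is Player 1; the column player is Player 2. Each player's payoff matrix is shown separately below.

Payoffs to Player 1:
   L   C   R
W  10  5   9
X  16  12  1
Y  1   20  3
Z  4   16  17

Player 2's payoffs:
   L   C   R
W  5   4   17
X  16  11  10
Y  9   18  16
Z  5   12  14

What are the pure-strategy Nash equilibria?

(X, L); (Y, C); (Z, R)

Player 1 against L: payoffs 10, 16, 1, 4 → best response X.
Player 1 against C: payoffs 5, 12, 20, 16 → best response Y.
Player 1 against R: payoffs 9, 1, 3, 17 → best response Z.
Player 2 against W: payoffs 5, 4, 17 → best response R.
Player 2 against X: payoffs 16, 11, 10 → best response L.
Player 2 against Y: payoffs 9, 18, 16 → best response C.
Player 2 against Z: payoffs 5, 12, 14 → best response R.
Mutual best responses: (X, L); (Y, C); (Z, R).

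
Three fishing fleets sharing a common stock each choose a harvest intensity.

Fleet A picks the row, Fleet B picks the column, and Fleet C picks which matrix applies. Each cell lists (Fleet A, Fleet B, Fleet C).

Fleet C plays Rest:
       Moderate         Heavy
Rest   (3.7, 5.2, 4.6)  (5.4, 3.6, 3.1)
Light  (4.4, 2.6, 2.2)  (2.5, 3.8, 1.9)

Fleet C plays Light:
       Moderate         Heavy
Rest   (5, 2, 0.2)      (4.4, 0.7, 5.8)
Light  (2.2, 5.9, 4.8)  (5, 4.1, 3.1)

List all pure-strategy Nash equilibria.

There is no pure-strategy Nash equilibrium.

Fleet A against (Moderate, Rest): payoffs 3.7, 4.4 → best response Light.
Fleet A against (Moderate, Light): payoffs 5, 2.2 → best response Rest.
Fleet A against (Heavy, Rest): payoffs 5.4, 2.5 → best response Rest.
Fleet A against (Heavy, Light): payoffs 4.4, 5 → best response Light.
Fleet B against (Rest, Rest): payoffs 5.2, 3.6 → best response Moderate.
Fleet B against (Rest, Light): payoffs 2, 0.7 → best response Moderate.
Fleet B against (Light, Rest): payoffs 2.6, 3.8 → best response Heavy.
Fleet B against (Light, Light): payoffs 5.9, 4.1 → best response Moderate.
Fleet C against (Rest, Moderate): payoffs 4.6, 0.2 → best response Rest.
Fleet C against (Rest, Heavy): payoffs 3.1, 5.8 → best response Light.
Fleet C against (Light, Moderate): payoffs 2.2, 4.8 → best response Light.
Fleet C against (Light, Heavy): payoffs 1.9, 3.1 → best response Light.
No profile is a mutual best response for all players.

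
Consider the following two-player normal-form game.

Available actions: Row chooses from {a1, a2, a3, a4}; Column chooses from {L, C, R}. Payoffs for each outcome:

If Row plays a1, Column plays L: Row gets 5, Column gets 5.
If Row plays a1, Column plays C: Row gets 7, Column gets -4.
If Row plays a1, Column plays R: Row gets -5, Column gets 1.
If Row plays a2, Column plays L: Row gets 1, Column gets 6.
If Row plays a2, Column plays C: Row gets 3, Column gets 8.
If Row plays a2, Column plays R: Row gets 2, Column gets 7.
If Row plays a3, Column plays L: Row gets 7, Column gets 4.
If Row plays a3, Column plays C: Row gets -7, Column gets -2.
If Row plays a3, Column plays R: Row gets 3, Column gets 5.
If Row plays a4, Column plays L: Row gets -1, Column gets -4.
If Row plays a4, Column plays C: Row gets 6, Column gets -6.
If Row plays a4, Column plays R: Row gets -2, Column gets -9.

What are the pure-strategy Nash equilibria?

The unique pure-strategy Nash equilibrium is (a3, R).

Mark each player's best response to every combination of opponents' strategies; a profile where every player is best-responding is a pure Nash equilibrium.
Row against L: payoffs 5, 1, 7, -1 → best response a3.
Row against C: payoffs 7, 3, -7, 6 → best response a1.
Row against R: payoffs -5, 2, 3, -2 → best response a3.
Column against a1: payoffs 5, -4, 1 → best response L.
Column against a2: payoffs 6, 8, 7 → best response C.
Column against a3: payoffs 4, -2, 5 → best response R.
Column against a4: payoffs -4, -6, -9 → best response L.
Mutual best responses: (a3, R).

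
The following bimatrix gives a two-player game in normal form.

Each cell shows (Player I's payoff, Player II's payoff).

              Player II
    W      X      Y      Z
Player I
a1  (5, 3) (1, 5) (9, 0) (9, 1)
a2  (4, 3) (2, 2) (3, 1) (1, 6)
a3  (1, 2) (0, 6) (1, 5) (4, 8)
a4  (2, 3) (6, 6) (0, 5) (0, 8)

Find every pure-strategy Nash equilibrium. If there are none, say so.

No pure-strategy Nash equilibrium.

(a1, W): Player II can switch to X (3 → 5). Not NE.
(a1, X): Player I can switch to a2 (1 → 2). Not NE.
(a1, Y): Player II can switch to W (0 → 3). Not NE.
(a1, Z): Player II can switch to W (1 → 3). Not NE.
(a2, W): Player I can switch to a1 (4 → 5). Not NE.
(a2, X): Player I can switch to a4 (2 → 6). Not NE.
(a2, Y): Player I can switch to a1 (3 → 9). Not NE.
(a2, Z): Player I can switch to a1 (1 → 9). Not NE.
(a3, W): Player I can switch to a1 (1 → 5). Not NE.
(a3, X): Player I can switch to a1 (0 → 1). Not NE.
(The remaining 6 profiles each have a profitable deviation by the same check.)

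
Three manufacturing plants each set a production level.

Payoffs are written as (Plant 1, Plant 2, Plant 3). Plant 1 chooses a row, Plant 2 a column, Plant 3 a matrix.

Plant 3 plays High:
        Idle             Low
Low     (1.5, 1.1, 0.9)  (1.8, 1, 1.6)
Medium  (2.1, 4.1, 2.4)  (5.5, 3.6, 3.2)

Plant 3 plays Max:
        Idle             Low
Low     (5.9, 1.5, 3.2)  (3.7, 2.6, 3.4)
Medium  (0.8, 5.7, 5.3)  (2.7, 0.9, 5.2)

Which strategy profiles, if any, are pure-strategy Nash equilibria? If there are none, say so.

Plant 1 against (Idle, High): payoffs 1.5, 2.1 → best response Medium.
Plant 1 against (Idle, Max): payoffs 5.9, 0.8 → best response Low.
Plant 1 against (Low, High): payoffs 1.8, 5.5 → best response Medium.
Plant 1 against (Low, Max): payoffs 3.7, 2.7 → best response Low.
Plant 2 against (Low, High): payoffs 1.1, 1 → best response Idle.
Plant 2 against (Low, Max): payoffs 1.5, 2.6 → best response Low.
Plant 2 against (Medium, High): payoffs 4.1, 3.6 → best response Idle.
Plant 2 against (Medium, Max): payoffs 5.7, 0.9 → best response Idle.
Plant 3 against (Low, Idle): payoffs 0.9, 3.2 → best response Max.
Plant 3 against (Low, Low): payoffs 1.6, 3.4 → best response Max.
Plant 3 against (Medium, Idle): payoffs 2.4, 5.3 → best response Max.
Plant 3 against (Medium, Low): payoffs 3.2, 5.2 → best response Max.
Mutual best responses: (Low, Low, Max).

Pure NE: (Low, Low, Max)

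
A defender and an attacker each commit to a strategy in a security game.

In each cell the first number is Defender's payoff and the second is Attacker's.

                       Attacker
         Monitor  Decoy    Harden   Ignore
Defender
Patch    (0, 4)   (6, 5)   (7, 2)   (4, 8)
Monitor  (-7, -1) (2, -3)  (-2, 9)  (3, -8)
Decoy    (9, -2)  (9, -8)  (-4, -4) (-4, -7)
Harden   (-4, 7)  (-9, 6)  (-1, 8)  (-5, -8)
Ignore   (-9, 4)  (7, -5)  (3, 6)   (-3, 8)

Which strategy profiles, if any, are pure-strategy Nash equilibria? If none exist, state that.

The pure Nash equilibria are (Patch, Ignore) and (Decoy, Monitor).

Defender against Monitor: payoffs 0, -7, 9, -4, -9 → best response Decoy.
Defender against Decoy: payoffs 6, 2, 9, -9, 7 → best response Decoy.
Defender against Harden: payoffs 7, -2, -4, -1, 3 → best response Patch.
Defender against Ignore: payoffs 4, 3, -4, -5, -3 → best response Patch.
Attacker against Patch: payoffs 4, 5, 2, 8 → best response Ignore.
Attacker against Monitor: payoffs -1, -3, 9, -8 → best response Harden.
Attacker against Decoy: payoffs -2, -8, -4, -7 → best response Monitor.
Attacker against Harden: payoffs 7, 6, 8, -8 → best response Harden.
Attacker against Ignore: payoffs 4, -5, 6, 8 → best response Ignore.
Mutual best responses: (Patch, Ignore); (Decoy, Monitor).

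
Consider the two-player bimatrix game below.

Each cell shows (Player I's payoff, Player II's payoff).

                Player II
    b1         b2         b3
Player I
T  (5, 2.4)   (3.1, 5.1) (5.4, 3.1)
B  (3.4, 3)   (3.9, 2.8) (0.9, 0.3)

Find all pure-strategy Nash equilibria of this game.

No pure-strategy Nash equilibrium.

Check each profile: it is a Nash equilibrium iff no player can strictly gain by switching unilaterally.
(T, b1): Player II can switch to b2 (2.4 → 5.1). Not NE.
(T, b2): Player I can switch to B (3.1 → 3.9). Not NE.
(T, b3): Player II can switch to b2 (3.1 → 5.1). Not NE.
(B, b1): Player I can switch to T (3.4 → 5). Not NE.
(B, b2): Player II can switch to b1 (2.8 → 3). Not NE.
(B, b3): Player I can switch to T (0.9 → 5.4). Not NE.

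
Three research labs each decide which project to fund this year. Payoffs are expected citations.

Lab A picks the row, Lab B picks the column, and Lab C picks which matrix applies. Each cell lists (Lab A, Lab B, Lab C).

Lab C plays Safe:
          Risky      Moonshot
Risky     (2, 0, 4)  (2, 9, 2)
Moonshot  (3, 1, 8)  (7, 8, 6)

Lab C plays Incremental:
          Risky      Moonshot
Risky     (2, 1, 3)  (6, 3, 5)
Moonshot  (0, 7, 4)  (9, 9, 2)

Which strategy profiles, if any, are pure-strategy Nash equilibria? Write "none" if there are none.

(Moonshot, Moonshot, Safe)

(Risky, Risky, Safe): Lab A can switch to Moonshot (2 → 3). Not NE.
(Risky, Risky, Incremental): Lab B can switch to Moonshot (1 → 3). Not NE.
(Risky, Moonshot, Safe): Lab A can switch to Moonshot (2 → 7). Not NE.
(Risky, Moonshot, Incremental): Lab A can switch to Moonshot (6 → 9). Not NE.
(Moonshot, Risky, Safe): Lab B can switch to Moonshot (1 → 8). Not NE.
(Moonshot, Risky, Incremental): Lab A can switch to Risky (0 → 2). Not NE.
(Moonshot, Moonshot, Safe): Lab A gets 7, best alternative 2; Lab B gets 8, best alternative 1; Lab C gets 6, best alternative 2. No profitable deviation — NE.
(The remaining 1 profile has a profitable deviation by the same check.)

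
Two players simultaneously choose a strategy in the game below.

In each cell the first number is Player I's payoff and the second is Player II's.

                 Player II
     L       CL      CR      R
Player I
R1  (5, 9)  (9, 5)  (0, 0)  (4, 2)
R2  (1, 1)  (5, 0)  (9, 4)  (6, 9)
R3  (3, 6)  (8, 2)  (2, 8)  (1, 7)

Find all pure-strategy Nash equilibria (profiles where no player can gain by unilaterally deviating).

Player I against L: payoffs 5, 1, 3 → best response R1.
Player I against CL: payoffs 9, 5, 8 → best response R1.
Player I against CR: payoffs 0, 9, 2 → best response R2.
Player I against R: payoffs 4, 6, 1 → best response R2.
Player II against R1: payoffs 9, 5, 0, 2 → best response L.
Player II against R2: payoffs 1, 0, 4, 9 → best response R.
Player II against R3: payoffs 6, 2, 8, 7 → best response CR.
Mutual best responses: (R1, L); (R2, R).

The pure Nash equilibria are (R1, L); (R2, R).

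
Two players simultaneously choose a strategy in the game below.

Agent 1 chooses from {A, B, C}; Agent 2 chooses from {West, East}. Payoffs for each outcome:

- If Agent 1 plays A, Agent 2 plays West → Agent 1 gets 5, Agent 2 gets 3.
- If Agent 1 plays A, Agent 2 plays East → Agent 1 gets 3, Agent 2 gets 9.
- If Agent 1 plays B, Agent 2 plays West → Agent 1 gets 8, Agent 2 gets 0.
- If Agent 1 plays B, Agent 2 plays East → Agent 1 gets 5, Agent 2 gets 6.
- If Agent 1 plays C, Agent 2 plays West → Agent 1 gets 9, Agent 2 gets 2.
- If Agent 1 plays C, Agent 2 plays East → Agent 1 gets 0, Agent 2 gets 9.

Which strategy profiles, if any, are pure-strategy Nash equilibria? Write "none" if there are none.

The unique pure-strategy Nash equilibrium is (B, East).

(A, West): Agent 1 can switch to B (5 → 8). Not NE.
(A, East): Agent 1 can switch to B (3 → 5). Not NE.
(B, West): Agent 1 can switch to C (8 → 9). Not NE.
(B, East): Agent 1 gets 5, best alternative 3; Agent 2 gets 6, best alternative 0. No profitable deviation — NE.
(C, West): Agent 2 can switch to East (2 → 9). Not NE.
(C, East): Agent 1 can switch to A (0 → 3). Not NE.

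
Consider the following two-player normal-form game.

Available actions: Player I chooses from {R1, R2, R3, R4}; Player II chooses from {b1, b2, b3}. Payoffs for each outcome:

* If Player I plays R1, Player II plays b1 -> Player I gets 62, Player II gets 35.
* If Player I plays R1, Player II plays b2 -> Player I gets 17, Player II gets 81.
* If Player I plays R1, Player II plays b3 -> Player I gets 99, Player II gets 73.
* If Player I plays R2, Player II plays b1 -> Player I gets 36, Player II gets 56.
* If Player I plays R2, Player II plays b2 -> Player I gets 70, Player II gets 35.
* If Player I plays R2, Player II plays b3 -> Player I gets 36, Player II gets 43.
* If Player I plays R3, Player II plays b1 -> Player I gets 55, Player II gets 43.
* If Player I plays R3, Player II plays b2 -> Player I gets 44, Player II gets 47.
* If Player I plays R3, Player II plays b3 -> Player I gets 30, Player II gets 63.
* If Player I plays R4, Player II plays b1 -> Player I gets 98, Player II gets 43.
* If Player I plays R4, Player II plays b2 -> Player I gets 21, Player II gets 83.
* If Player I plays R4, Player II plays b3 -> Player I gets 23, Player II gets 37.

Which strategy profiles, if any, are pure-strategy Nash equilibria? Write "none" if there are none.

For each player, find the best response to each opponent profile; mutual best responses are the pure NE.
Player I against b1: payoffs 62, 36, 55, 98 → best response R4.
Player I against b2: payoffs 17, 70, 44, 21 → best response R2.
Player I against b3: payoffs 99, 36, 30, 23 → best response R1.
Player II against R1: payoffs 35, 81, 73 → best response b2.
Player II against R2: payoffs 56, 35, 43 → best response b1.
Player II against R3: payoffs 43, 47, 63 → best response b3.
Player II against R4: payoffs 43, 83, 37 → best response b2.
No profile is a mutual best response for all players.

none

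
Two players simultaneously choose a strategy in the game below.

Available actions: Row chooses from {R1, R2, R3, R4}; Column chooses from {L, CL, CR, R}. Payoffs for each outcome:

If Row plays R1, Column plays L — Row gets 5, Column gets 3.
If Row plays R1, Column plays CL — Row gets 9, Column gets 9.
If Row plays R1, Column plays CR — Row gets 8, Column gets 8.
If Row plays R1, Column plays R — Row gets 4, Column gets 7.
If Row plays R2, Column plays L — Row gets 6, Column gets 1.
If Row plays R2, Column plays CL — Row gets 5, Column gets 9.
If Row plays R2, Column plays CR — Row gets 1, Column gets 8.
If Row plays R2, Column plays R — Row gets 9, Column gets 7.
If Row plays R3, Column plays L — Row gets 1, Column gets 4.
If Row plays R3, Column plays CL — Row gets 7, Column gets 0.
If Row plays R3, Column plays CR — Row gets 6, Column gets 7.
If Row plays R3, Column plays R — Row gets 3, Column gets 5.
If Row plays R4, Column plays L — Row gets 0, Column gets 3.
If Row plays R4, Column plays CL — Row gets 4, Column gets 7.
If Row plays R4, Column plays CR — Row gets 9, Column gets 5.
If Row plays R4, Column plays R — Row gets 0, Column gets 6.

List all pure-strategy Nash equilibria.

(R1, L): Row can switch to R2 (5 → 6). Not NE.
(R1, CL): Row gets 9, best alternative 7; Column gets 9, best alternative 8. No profitable deviation — NE.
(R1, CR): Row can switch to R4 (8 → 9). Not NE.
(R1, R): Row can switch to R2 (4 → 9). Not NE.
(R2, L): Column can switch to CL (1 → 9). Not NE.
(R2, CL): Row can switch to R1 (5 → 9). Not NE.
(R2, CR): Row can switch to R1 (1 → 8). Not NE.
(R2, R): Column can switch to CL (7 → 9). Not NE.
(R3, L): Row can switch to R1 (1 → 5). Not NE.
(R3, CL): Row can switch to R1 (7 → 9). Not NE.
(R3, CR): Row can switch to R1 (6 → 8). Not NE.
(The remaining 5 profiles each have a profitable deviation by the same check.)

The unique pure-strategy Nash equilibrium is (R1, CL).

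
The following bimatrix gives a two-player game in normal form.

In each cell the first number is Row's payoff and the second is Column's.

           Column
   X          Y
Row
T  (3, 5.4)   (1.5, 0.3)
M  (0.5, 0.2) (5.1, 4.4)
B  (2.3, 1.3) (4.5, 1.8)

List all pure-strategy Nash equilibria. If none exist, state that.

Pure-strategy Nash equilibria: (T, X); (M, Y)

For each strategy profile, look for a profitable unilateral deviation.
(T, X): Row gets 3, best alternative 2.3; Column gets 5.4, best alternative 0.3. No profitable deviation — NE.
(T, Y): Row can switch to M (1.5 → 5.1). Not NE.
(M, X): Row can switch to T (0.5 → 3). Not NE.
(M, Y): Row gets 5.1, best alternative 4.5; Column gets 4.4, best alternative 0.2. No profitable deviation — NE.
(B, X): Row can switch to T (2.3 → 3). Not NE.
(B, Y): Row can switch to M (4.5 → 5.1). Not NE.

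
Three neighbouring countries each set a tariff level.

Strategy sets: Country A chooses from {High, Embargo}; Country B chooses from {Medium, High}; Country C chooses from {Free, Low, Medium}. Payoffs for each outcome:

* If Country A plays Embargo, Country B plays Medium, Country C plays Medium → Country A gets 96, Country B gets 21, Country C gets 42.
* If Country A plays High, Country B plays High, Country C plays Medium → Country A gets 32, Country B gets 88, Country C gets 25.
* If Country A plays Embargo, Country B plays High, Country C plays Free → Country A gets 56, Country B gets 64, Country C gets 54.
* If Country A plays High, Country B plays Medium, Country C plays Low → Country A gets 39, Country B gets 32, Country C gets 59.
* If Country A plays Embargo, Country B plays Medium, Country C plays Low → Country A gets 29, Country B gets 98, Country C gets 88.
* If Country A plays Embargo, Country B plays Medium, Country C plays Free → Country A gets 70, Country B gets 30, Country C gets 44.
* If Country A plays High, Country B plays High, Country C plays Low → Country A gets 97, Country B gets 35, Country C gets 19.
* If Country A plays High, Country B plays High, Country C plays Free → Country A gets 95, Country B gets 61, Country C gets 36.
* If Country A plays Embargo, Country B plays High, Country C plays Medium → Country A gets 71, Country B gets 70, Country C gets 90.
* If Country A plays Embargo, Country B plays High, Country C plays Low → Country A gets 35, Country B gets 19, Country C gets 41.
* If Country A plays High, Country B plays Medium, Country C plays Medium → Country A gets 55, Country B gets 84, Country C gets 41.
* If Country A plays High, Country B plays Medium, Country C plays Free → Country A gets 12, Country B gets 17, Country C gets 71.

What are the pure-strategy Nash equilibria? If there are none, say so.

The pure Nash equilibria are (High, High, Free); (Embargo, High, Medium).

(High, Medium, Free): Country A can switch to Embargo (12 → 70). Not NE.
(High, Medium, Low): Country B can switch to High (32 → 35). Not NE.
(High, Medium, Medium): Country A can switch to Embargo (55 → 96). Not NE.
(High, High, Free): Country A gets 95, best alternative 56; Country B gets 61, best alternative 17; Country C gets 36, best alternative 25. No profitable deviation — NE.
(High, High, Low): Country C can switch to Free (19 → 36). Not NE.
(High, High, Medium): Country A can switch to Embargo (32 → 71). Not NE.
(Embargo, Medium, Free): Country B can switch to High (30 → 64). Not NE.
(Embargo, Medium, Low): Country A can switch to High (29 → 39). Not NE.
(Embargo, Medium, Medium): Country B can switch to High (21 → 70). Not NE.
(Embargo, High, Free): Country A can switch to High (56 → 95). Not NE.
(Embargo, High, Low): Country A can switch to High (35 → 97). Not NE.
(Embargo, High, Medium): Country A gets 71, best alternative 32; Country B gets 70, best alternative 21; Country C gets 90, best alternative 54. No profitable deviation — NE.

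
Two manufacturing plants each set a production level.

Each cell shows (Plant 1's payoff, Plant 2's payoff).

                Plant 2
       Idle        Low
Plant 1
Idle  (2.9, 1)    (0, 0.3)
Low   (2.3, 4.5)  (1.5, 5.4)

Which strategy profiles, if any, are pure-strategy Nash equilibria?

(Idle, Idle), (Low, Low)

For each player, find the best response to each opponent profile; mutual best responses are the pure NE.
Plant 1 against Idle: payoffs 2.9, 2.3 → best response Idle.
Plant 1 against Low: payoffs 0, 1.5 → best response Low.
Plant 2 against Idle: payoffs 1, 0.3 → best response Idle.
Plant 2 against Low: payoffs 4.5, 5.4 → best response Low.
Mutual best responses: (Idle, Idle); (Low, Low).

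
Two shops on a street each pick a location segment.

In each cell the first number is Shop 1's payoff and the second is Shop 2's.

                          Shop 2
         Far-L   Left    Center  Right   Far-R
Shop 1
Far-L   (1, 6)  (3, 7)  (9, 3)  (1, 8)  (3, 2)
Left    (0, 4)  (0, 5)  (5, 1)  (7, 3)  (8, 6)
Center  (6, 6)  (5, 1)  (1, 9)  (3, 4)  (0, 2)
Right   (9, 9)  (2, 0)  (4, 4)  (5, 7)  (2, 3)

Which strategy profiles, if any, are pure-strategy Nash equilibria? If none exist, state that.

Shop 1 against Far-L: payoffs 1, 0, 6, 9 → best response Right.
Shop 1 against Left: payoffs 3, 0, 5, 2 → best response Center.
Shop 1 against Center: payoffs 9, 5, 1, 4 → best response Far-L.
Shop 1 against Right: payoffs 1, 7, 3, 5 → best response Left.
Shop 1 against Far-R: payoffs 3, 8, 0, 2 → best response Left.
Shop 2 against Far-L: payoffs 6, 7, 3, 8, 2 → best response Right.
Shop 2 against Left: payoffs 4, 5, 1, 3, 6 → best response Far-R.
Shop 2 against Center: payoffs 6, 1, 9, 4, 2 → best response Center.
Shop 2 against Right: payoffs 9, 0, 4, 7, 3 → best response Far-L.
Mutual best responses: (Left, Far-R); (Right, Far-L).

Pure-strategy Nash equilibria: (Left, Far-R); (Right, Far-L)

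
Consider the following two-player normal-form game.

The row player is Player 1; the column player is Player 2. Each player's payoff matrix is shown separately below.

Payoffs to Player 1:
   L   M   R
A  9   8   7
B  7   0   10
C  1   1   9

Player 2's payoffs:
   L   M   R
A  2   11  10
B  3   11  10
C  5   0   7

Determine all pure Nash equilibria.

(A, M)

Mark each player's best response to every combination of opponents' strategies; a profile where every player is best-responding is a pure Nash equilibrium.
Player 1 against L: payoffs 9, 7, 1 → best response A.
Player 1 against M: payoffs 8, 0, 1 → best response A.
Player 1 against R: payoffs 7, 10, 9 → best response B.
Player 2 against A: payoffs 2, 11, 10 → best response M.
Player 2 against B: payoffs 3, 11, 10 → best response M.
Player 2 against C: payoffs 5, 0, 7 → best response R.
Mutual best responses: (A, M).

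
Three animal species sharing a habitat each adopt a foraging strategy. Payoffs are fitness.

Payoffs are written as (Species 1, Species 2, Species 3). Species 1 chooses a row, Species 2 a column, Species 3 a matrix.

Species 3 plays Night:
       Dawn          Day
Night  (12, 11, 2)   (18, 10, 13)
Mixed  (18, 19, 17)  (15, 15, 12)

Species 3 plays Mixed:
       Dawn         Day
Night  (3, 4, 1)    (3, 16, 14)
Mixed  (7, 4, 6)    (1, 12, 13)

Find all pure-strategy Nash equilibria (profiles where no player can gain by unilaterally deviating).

Species 1 against (Dawn, Night): payoffs 12, 18 → best response Mixed.
Species 1 against (Dawn, Mixed): payoffs 3, 7 → best response Mixed.
Species 1 against (Day, Night): payoffs 18, 15 → best response Night.
Species 1 against (Day, Mixed): payoffs 3, 1 → best response Night.
Species 2 against (Night, Night): payoffs 11, 10 → best response Dawn.
Species 2 against (Night, Mixed): payoffs 4, 16 → best response Day.
Species 2 against (Mixed, Night): payoffs 19, 15 → best response Dawn.
Species 2 against (Mixed, Mixed): payoffs 4, 12 → best response Day.
Species 3 against (Night, Dawn): payoffs 2, 1 → best response Night.
Species 3 against (Night, Day): payoffs 13, 14 → best response Mixed.
Species 3 against (Mixed, Dawn): payoffs 17, 6 → best response Night.
Species 3 against (Mixed, Day): payoffs 12, 13 → best response Mixed.
Mutual best responses: (Night, Day, Mixed); (Mixed, Dawn, Night).

(Night, Day, Mixed) and (Mixed, Dawn, Night)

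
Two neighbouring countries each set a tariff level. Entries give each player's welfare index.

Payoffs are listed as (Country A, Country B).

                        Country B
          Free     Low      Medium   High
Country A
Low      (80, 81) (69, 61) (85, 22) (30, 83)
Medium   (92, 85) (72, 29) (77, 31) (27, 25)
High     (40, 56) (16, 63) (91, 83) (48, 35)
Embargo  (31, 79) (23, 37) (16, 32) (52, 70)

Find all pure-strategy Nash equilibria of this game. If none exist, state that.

The pure Nash equilibria are (Medium, Free); (High, Medium).

(Low, Free): Country A can switch to Medium (80 → 92). Not NE.
(Low, Low): Country A can switch to Medium (69 → 72). Not NE.
(Low, Medium): Country A can switch to High (85 → 91). Not NE.
(Low, High): Country A can switch to High (30 → 48). Not NE.
(Medium, Free): Country A gets 92, best alternative 80; Country B gets 85, best alternative 31. No profitable deviation — NE.
(Medium, Low): Country B can switch to Free (29 → 85). Not NE.
(Medium, Medium): Country A can switch to Low (77 → 85). Not NE.
(Medium, High): Country A can switch to Low (27 → 30). Not NE.
(High, Free): Country A can switch to Low (40 → 80). Not NE.
(High, Low): Country A can switch to Low (16 → 69). Not NE.
(High, Medium): Country A gets 91, best alternative 85; Country B gets 83, best alternative 63. No profitable deviation — NE.
(High, High): Country A can switch to Embargo (48 → 52). Not NE.
(Embargo, Free): Country A can switch to Low (31 → 80). Not NE.
(Embargo, Low): Country A can switch to Low (23 → 69). Not NE.
(The remaining 2 profiles each have a profitable deviation by the same check.)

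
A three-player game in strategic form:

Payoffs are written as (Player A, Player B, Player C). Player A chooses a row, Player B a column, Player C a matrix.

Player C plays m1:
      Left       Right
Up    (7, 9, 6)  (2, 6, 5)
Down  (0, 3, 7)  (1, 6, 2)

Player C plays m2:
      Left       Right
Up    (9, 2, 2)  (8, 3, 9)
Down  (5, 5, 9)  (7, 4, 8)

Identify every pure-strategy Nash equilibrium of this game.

(Up, Left, m1): Player A gets 7, best alternative 0; Player B gets 9, best alternative 6; Player C gets 6, best alternative 2. No profitable deviation — NE.
(Up, Left, m2): Player B can switch to Right (2 → 3). Not NE.
(Up, Right, m1): Player B can switch to Left (6 → 9). Not NE.
(Up, Right, m2): Player A gets 8, best alternative 7; Player B gets 3, best alternative 2; Player C gets 9, best alternative 5. No profitable deviation — NE.
(Down, Left, m1): Player A can switch to Up (0 → 7). Not NE.
(Down, Left, m2): Player A can switch to Up (5 → 9). Not NE.
(Down, Right, m1): Player A can switch to Up (1 → 2). Not NE.
(Down, Right, m2): Player A can switch to Up (7 → 8). Not NE.

(Up, Left, m1); (Up, Right, m2)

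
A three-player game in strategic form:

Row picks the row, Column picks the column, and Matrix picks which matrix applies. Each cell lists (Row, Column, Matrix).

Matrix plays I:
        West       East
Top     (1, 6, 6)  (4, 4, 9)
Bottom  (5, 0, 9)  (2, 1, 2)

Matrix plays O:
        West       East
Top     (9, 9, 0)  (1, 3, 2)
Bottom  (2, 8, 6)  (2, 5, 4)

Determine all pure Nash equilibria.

For each player, find the best response to each opponent profile; mutual best responses are the pure NE.
Row against (West, I): payoffs 1, 5 → best response Bottom.
Row against (West, O): payoffs 9, 2 → best response Top.
Row against (East, I): payoffs 4, 2 → best response Top.
Row against (East, O): payoffs 1, 2 → best response Bottom.
Column against (Top, I): payoffs 6, 4 → best response West.
Column against (Top, O): payoffs 9, 3 → best response West.
Column against (Bottom, I): payoffs 0, 1 → best response East.
Column against (Bottom, O): payoffs 8, 5 → best response West.
Matrix against (Top, West): payoffs 6, 0 → best response I.
Matrix against (Top, East): payoffs 9, 2 → best response I.
Matrix against (Bottom, West): payoffs 9, 6 → best response I.
Matrix against (Bottom, East): payoffs 2, 4 → best response O.
No profile is a mutual best response for all players.

This game has no pure Nash equilibrium.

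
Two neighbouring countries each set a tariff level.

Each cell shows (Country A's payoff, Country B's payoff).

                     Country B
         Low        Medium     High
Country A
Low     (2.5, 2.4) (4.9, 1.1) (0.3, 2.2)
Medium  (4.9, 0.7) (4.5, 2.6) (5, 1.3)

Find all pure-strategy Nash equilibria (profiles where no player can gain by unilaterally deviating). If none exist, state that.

none

(Low, Low): Country A can switch to Medium (2.5 → 4.9). Not NE.
(Low, Medium): Country B can switch to Low (1.1 → 2.4). Not NE.
(Low, High): Country A can switch to Medium (0.3 → 5). Not NE.
(Medium, Low): Country B can switch to Medium (0.7 → 2.6). Not NE.
(Medium, Medium): Country A can switch to Low (4.5 → 4.9). Not NE.
(Medium, High): Country B can switch to Medium (1.3 → 2.6). Not NE.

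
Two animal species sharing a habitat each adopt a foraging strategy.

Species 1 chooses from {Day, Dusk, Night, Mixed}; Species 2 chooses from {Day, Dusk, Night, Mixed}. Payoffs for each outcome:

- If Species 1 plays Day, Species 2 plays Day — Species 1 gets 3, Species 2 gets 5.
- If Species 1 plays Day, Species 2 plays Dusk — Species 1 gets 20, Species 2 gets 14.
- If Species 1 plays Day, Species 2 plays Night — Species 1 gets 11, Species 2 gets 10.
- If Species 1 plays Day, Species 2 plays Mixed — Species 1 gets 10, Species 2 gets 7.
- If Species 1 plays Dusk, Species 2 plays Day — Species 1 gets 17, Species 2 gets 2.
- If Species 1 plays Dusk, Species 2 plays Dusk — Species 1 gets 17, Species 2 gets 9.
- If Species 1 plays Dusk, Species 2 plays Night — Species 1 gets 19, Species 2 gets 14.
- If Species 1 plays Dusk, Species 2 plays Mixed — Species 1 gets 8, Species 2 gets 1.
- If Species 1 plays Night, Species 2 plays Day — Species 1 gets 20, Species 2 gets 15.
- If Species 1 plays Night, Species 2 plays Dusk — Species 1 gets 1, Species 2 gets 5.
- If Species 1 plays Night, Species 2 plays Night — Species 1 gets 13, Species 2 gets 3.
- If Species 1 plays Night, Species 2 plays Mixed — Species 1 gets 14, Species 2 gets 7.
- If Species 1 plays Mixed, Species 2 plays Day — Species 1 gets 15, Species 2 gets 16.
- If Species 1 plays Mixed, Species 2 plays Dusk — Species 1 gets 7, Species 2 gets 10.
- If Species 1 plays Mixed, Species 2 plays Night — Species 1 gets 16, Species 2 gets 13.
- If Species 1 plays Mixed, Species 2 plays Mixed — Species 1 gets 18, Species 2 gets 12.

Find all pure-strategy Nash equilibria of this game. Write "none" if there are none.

Species 1 against Day: payoffs 3, 17, 20, 15 → best response Night.
Species 1 against Dusk: payoffs 20, 17, 1, 7 → best response Day.
Species 1 against Night: payoffs 11, 19, 13, 16 → best response Dusk.
Species 1 against Mixed: payoffs 10, 8, 14, 18 → best response Mixed.
Species 2 against Day: payoffs 5, 14, 10, 7 → best response Dusk.
Species 2 against Dusk: payoffs 2, 9, 14, 1 → best response Night.
Species 2 against Night: payoffs 15, 5, 3, 7 → best response Day.
Species 2 against Mixed: payoffs 16, 10, 13, 12 → best response Day.
Mutual best responses: (Day, Dusk); (Dusk, Night); (Night, Day).

(Day, Dusk), (Dusk, Night), (Night, Day)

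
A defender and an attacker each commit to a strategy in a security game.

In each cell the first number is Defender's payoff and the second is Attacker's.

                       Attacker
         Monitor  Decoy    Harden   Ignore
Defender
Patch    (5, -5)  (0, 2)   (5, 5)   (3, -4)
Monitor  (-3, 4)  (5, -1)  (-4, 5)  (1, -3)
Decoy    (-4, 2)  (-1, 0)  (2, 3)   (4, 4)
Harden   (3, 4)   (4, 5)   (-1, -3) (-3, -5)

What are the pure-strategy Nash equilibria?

Pure-strategy Nash equilibria: (Patch, Harden); (Decoy, Ignore)

Defender against Monitor: payoffs 5, -3, -4, 3 → best response Patch.
Defender against Decoy: payoffs 0, 5, -1, 4 → best response Monitor.
Defender against Harden: payoffs 5, -4, 2, -1 → best response Patch.
Defender against Ignore: payoffs 3, 1, 4, -3 → best response Decoy.
Attacker against Patch: payoffs -5, 2, 5, -4 → best response Harden.
Attacker against Monitor: payoffs 4, -1, 5, -3 → best response Harden.
Attacker against Decoy: payoffs 2, 0, 3, 4 → best response Ignore.
Attacker against Harden: payoffs 4, 5, -3, -5 → best response Decoy.
Mutual best responses: (Patch, Harden); (Decoy, Ignore).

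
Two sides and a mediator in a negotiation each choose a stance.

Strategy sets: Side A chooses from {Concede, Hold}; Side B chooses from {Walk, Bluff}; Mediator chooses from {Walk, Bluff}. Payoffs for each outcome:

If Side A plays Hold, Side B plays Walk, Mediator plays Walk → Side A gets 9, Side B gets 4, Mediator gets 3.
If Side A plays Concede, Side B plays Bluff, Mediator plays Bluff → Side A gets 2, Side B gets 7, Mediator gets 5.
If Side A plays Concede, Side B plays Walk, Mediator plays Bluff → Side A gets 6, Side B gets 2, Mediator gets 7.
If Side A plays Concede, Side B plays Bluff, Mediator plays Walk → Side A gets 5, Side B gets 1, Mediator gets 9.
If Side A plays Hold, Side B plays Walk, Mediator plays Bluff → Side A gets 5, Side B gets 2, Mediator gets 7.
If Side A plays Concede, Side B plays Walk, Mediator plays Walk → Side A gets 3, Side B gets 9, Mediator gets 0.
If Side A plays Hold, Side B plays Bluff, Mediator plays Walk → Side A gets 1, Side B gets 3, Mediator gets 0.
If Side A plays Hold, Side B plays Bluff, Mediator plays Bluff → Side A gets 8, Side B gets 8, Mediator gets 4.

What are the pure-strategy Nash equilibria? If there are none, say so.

(Concede, Walk, Walk): Side A can switch to Hold (3 → 9). Not NE.
(Concede, Walk, Bluff): Side B can switch to Bluff (2 → 7). Not NE.
(Concede, Bluff, Walk): Side B can switch to Walk (1 → 9). Not NE.
(Concede, Bluff, Bluff): Side A can switch to Hold (2 → 8). Not NE.
(Hold, Walk, Walk): Mediator can switch to Bluff (3 → 7). Not NE.
(Hold, Walk, Bluff): Side A can switch to Concede (5 → 6). Not NE.
(Hold, Bluff, Walk): Side A can switch to Concede (1 → 5). Not NE.
(Hold, Bluff, Bluff): Side A gets 8, best alternative 2; Side B gets 8, best alternative 2; Mediator gets 4, best alternative 0. No profitable deviation — NE.

The unique pure-strategy Nash equilibrium is (Hold, Bluff, Bluff).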